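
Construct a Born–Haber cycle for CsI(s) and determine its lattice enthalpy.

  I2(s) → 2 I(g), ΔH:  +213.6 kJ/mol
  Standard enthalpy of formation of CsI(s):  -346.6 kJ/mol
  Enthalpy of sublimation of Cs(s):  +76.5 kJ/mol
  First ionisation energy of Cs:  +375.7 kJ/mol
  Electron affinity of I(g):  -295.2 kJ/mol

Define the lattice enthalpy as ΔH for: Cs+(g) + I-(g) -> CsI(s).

U = -610.4 kJ/mol

ΔHf° = 1·ΔHsub + 1·(ΣIE) + 1/2·D(I2) + 1·EA + U
-346.6 = 1·(+76.5) + 1·(+375.7) + 1/2·(+213.6) + 1·(-295.2) + U
U = -346.6 − (+263.8) = -610.4 kJ/mol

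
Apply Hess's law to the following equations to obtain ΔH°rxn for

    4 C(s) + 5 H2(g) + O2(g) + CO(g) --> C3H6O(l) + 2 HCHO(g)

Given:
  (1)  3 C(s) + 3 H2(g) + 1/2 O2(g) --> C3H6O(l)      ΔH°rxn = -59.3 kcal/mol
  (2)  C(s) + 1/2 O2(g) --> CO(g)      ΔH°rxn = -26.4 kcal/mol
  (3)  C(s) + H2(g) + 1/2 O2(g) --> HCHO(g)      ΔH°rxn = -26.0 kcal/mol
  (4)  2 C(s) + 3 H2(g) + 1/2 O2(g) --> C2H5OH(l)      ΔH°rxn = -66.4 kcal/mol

(1) as written (C3H6O(l) already on the product side): -59.3 kcal/mol
(2) reversed (CO(g) must end up as a reactant): +26.4 kcal/mol
(3) × 2 (×2 to match 2 HCHO(g) in the target): (2)·(-26.0) = -52.0 kcal/mol
(4): not needed (C2H5OH(l) appears nowhere else).
Summing the manipulated equations, ΔH°rxn = (-59.3) + (+26.4) + (-52.0) = -84.9 kcal/mol

ΔH°rxn = -84.9 kcal/mol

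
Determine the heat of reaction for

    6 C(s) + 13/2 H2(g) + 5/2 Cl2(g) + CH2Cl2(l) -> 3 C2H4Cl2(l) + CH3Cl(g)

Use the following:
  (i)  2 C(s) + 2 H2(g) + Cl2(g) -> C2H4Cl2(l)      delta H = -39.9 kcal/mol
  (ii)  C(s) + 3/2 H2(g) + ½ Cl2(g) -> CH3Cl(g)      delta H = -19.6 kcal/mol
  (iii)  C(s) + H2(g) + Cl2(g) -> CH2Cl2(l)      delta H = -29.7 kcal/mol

(i) × 3: (3)·(-39.9) = -119.7 kcal/mol
(ii) as written: -19.6 kcal/mol
(iii) reversed: +29.7 kcal/mol
delta H = (-119.7) + (-19.6) + (+29.7) = -109.6 kcal/mol

delta H = -109.6 kcal/mol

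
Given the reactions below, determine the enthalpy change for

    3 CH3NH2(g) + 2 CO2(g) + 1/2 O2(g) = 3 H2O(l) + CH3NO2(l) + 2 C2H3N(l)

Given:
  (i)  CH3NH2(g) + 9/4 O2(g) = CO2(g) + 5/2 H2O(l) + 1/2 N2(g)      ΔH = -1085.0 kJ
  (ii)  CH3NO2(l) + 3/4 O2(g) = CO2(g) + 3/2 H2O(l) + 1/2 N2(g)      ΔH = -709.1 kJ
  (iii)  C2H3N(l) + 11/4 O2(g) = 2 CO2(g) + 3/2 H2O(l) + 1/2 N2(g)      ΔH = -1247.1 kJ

ΔH = -51.7 kJ

(i) × 3 (×3 to match 3 CH3NH2(g) in the target): (3)·(-1085.0) = -3255.0 kJ
(ii) reversed (CH3NO2(l) must end up as a product): +709.1 kJ
(iii) reversed and × 2 (C2H3N(l) must end up as a product; ×2 to match 2 C2H3N(l) in the target): (-2)·(-1247.1) = +2494.2 kJ
Since enthalpy is a state function, ΔH = (3)·(-1085.0) + (-1)·(-709.1) + (-2)·(-1247.1) = -51.7 kJ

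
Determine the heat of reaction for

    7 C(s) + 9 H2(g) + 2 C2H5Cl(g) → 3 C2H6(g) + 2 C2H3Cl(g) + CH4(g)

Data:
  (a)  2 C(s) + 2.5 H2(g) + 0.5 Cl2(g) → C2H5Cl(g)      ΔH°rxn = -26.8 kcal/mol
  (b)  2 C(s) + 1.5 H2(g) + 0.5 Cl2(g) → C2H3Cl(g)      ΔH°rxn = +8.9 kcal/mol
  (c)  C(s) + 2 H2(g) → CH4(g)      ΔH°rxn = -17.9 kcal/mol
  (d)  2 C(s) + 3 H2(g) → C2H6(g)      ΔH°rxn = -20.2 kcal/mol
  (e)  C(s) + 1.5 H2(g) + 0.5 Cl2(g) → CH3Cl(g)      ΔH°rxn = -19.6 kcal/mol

(a) reversed and × 2 (C2H5Cl(g) must end up as a reactant; scale by 2 for the 2 C2H5Cl(g)): (-2)·(-26.8) = +53.6 kcal/mol
(b) × 2 (×2 to match 2 C2H3Cl(g) in the target): (2)·(+8.9) = +17.8 kcal/mol
(c) as written (CH4(g) already on the product side): -17.9 kcal/mol
(d) × 3 (×3 to match 3 C2H6(g) in the target): (3)·(-20.2) = -60.6 kcal/mol
(e): not needed (CH3Cl(g) appears nowhere else).
Combining the equations, ΔH°rxn = (+53.6) + (+17.8) + (-17.9) + (-60.6) = -7.1 kcal/mol

ΔH°rxn = -7.1 kcal/mol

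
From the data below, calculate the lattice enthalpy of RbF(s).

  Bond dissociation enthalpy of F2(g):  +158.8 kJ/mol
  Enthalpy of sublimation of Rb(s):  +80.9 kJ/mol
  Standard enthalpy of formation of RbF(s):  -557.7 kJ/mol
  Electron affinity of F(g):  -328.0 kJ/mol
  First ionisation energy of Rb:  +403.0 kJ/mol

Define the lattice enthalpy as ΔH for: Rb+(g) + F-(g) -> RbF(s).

U = -793.0 kJ/mol

ΔHf° = 1·ΔHsub + 1·(ΣIE) + 1/2·D(F2) + 1·EA + U
-557.7 = 1·(+80.9) + 1·(+403.0) + 1/2·(+158.8) + 1·(-328.0) + U
U = -557.7 − (+235.3) = -793.0 kJ/mol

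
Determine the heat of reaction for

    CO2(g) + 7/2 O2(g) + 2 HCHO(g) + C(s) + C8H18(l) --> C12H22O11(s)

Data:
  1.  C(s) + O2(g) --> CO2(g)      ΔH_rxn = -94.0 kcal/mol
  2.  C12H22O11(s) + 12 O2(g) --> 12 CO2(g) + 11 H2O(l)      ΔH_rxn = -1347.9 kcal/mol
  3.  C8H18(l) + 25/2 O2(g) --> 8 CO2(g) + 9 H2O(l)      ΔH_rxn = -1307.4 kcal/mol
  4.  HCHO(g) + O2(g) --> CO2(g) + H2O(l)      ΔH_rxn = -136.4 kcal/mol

ΔH_rxn = -326.3 kcal/mol

eq. 1 as written (C(s) already on the reactant side): -94.0 kcal/mol
eq. 2 reversed (reverse to put C12H22O11(s) on the product side): +1347.9 kcal/mol
eq. 3 as written (C8H18(l) already on the reactant side): -1307.4 kcal/mol
eq. 4 × 2 (×2 to match 2 HCHO(g) in the target): (2)·(-136.4) = -272.8 kcal/mol
ΔH_rxn = (1)·(-94.0) + (-1)·(-1347.9) + (1)·(-1307.4) + (2)·(-136.4) = -326.3 kcal/mol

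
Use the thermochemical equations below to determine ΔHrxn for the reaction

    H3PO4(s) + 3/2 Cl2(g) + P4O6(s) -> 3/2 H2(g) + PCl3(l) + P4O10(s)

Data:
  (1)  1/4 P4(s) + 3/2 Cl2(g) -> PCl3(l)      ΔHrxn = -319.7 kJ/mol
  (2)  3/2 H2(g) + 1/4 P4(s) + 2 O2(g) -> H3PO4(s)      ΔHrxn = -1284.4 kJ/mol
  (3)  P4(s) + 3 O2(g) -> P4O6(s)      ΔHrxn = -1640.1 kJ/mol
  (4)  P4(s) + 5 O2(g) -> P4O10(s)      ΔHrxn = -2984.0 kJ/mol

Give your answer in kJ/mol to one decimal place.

ΔHrxn = -379.2 kJ/mol

(1) as written (PCl3(l) already on the product side): -319.7 kJ/mol
(2) reversed (reverse to put H3PO4(s) on the reactant side): +1284.4 kJ/mol
(3) reversed (reverse to put P4O6(s) on the reactant side): +1640.1 kJ/mol
(4) as written (P4O10(s) already on the product side): -2984.0 kJ/mol
Since enthalpy is a state function, ΔHrxn = (-319.7) + (+1284.4) + (+1640.1) + (-2984.0) = -379.2 kJ/mol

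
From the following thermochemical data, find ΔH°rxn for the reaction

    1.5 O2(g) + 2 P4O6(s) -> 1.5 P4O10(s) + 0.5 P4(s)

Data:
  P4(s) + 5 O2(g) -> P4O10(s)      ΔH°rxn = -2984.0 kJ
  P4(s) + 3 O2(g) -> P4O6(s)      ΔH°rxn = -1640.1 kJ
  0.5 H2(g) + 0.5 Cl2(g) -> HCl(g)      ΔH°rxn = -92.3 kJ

equation 1 × 3/2: (3/2)·(-2984.0) = -4476.0 kJ
equation 2 reversed and × 2: (-2)·(-1640.1) = +3280.2 kJ
equation 3: not needed.
ΔH°rxn = (-4476.0) + (+3280.2) = -1195.8 kJ

ΔH°rxn = -1195.8 kJ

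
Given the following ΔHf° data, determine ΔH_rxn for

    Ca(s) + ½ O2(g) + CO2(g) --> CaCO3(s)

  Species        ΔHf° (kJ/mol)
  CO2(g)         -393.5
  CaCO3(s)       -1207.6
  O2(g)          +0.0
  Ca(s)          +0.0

Products: 1·(-1207.6) = -1207.6
Reactants: 1·(+0.0) + 1/2·(+0.0) + 1·(-393.5) = -393.5
ΔH_rxn = (-1207.6) − (-393.5) = -814.1 kJ/mol

ΔH_rxn = -814.1 kJ/mol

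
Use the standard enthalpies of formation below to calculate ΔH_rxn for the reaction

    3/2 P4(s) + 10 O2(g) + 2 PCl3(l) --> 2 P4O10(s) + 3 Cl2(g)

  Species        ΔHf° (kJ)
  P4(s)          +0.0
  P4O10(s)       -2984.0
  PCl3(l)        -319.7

ΔH_rxn = -5328.6 kJ

ΔH°rxn = Σ nΔHf°(products) − Σ nΔHf°(reactants).
Products: 2·(-2984.0) + 3·(+0.0) = -5968.0
Reactants: 3/2·(+0.0) + 10·(+0.0) + 2·(-319.7) = -639.4
ΔH_rxn = (-5968.0) − (-639.4) = -5328.6 kJ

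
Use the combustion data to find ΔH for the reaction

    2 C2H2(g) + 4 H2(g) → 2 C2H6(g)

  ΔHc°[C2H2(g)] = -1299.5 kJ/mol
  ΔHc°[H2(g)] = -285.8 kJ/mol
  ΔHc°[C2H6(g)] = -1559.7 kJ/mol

ΔH = -622.8 kJ/mol

With combustion enthalpies, reactants minus products:
= [2·(-1299.5) + 4·(-285.8)] − [2·(-1559.7)]
= -622.8 kJ/mol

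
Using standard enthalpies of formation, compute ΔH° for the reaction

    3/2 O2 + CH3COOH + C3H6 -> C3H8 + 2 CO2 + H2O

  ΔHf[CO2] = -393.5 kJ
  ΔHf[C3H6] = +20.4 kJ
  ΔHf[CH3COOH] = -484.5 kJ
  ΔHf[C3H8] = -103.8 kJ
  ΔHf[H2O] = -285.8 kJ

Products: 1·(-103.8) + 2·(-393.5) + 1·(-285.8) = -1176.6
Reactants: 3/2·(+0.0) + 1·(-484.5) + 1·(+20.4) = -464.1
ΔH° = (-1176.6) − (-464.1) = -712.5 kJ

ΔH° = -712.5 kJ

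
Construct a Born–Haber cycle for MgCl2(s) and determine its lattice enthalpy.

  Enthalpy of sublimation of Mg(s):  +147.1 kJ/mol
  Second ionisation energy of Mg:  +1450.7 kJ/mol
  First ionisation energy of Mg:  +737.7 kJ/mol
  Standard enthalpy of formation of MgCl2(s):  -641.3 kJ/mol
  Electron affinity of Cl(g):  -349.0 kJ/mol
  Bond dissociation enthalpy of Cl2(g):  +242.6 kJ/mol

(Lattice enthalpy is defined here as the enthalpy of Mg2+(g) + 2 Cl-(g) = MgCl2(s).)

ΔHf° = 1·ΔHsub + 1·(ΣIE) + 1·D(Cl2) + 2·EA + U
-641.3 = 1·(+147.1) + 1·(+2188.4) + 1·(+242.6) + 2·(-349.0) + U
U = -641.3 − (+1880.1) = -2521.4 kJ/mol

U = -2521.4 kJ/mol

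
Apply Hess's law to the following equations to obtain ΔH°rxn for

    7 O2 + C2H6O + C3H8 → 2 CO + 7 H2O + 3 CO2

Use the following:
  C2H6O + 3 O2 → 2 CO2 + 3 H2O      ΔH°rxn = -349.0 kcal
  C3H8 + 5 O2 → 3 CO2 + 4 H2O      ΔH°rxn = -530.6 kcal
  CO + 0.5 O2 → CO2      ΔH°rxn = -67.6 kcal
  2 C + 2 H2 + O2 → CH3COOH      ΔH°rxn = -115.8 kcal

ΔH°rxn = -744.4 kcal

equation 1 as written (C2H6O already on the reactant side): -349.0 kcal
equation 2 as written (C3H8 already on the reactant side): -530.6 kcal
equation 3 reversed and × 2 (CO must end up as a product; scale by 2 for the 2 CO): (-2)·(-67.6) = +135.2 kcal
equation 4: not needed (C appears nowhere else).
ΔH°rxn = (1)·(-349.0) + (1)·(-530.6) + (-2)·(-67.6) = -744.4 kcal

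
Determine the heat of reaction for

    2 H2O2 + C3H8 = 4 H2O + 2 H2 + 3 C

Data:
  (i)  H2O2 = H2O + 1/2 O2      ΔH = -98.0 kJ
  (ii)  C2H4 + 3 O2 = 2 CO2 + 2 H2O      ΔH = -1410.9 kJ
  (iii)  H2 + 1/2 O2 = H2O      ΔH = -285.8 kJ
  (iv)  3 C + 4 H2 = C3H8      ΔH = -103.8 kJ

ΔH = -663.8 kJ

(i) × 2: (2)·(-98.0) = -196.0 kJ
(ii): not needed.
(iii) × 2: (2)·(-285.8) = -571.6 kJ
(iv) reversed: +103.8 kJ
ΔH = (2)·(-98.0) + (2)·(-285.8) + (-1)·(-103.8) = -663.8 kJ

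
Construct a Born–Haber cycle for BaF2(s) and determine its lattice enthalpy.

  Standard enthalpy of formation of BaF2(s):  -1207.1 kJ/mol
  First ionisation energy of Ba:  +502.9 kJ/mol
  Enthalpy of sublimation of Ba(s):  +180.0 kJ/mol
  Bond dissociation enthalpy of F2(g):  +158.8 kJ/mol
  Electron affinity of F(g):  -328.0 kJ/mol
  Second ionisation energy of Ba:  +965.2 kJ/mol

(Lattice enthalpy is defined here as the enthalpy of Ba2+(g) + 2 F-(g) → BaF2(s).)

U = -2358.0 kJ/mol

ΔHf° = 1·ΔHsub + 1·(ΣIE) + 1·D(F2) + 2·EA + U
-1207.1 = 1·(+180.0) + 1·(+1468.1) + 1·(+158.8) + 2·(-328.0) + U
U = -1207.1 − (+1150.9) = -2358.0 kJ/mol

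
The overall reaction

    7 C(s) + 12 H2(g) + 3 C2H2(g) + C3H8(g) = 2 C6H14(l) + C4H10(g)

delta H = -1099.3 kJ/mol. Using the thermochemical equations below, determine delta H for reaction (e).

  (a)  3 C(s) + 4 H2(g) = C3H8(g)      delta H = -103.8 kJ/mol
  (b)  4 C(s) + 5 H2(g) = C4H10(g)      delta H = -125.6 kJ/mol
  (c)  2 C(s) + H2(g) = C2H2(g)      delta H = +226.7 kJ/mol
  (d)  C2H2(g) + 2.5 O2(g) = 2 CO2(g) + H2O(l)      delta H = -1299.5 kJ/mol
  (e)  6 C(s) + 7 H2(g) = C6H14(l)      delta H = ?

delta H = -198.7 kJ/mol

(a) reversed: +103.8 kJ/mol
(b) as written: -125.6 kJ/mol
(c) reversed and × 3: (-3)·(+226.7) = -680.1 kJ/mol
(d): not needed.
(e) × 2: contributes 2·x
-1099.3 = (+103.8) + (-125.6) + (-680.1) + 2·x
x = (-1099.3 − (-701.9)) / (2) = -198.7 kJ/mol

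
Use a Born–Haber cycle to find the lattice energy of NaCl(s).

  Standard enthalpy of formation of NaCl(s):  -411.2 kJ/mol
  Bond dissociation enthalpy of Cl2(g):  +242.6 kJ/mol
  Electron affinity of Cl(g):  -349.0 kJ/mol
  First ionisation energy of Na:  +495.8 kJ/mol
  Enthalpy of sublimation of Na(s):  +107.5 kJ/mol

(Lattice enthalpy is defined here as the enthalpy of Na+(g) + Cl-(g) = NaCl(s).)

ΔHf° = 1·ΔHsub + 1·(ΣIE) + 1/2·D(Cl2) + 1·EA + U
-411.2 = 1·(+107.5) + 1·(+495.8) + 1/2·(+242.6) + 1·(-349.0) + U
U = -411.2 − (+375.6) = -786.8 kJ/mol

U = -786.8 kJ/mol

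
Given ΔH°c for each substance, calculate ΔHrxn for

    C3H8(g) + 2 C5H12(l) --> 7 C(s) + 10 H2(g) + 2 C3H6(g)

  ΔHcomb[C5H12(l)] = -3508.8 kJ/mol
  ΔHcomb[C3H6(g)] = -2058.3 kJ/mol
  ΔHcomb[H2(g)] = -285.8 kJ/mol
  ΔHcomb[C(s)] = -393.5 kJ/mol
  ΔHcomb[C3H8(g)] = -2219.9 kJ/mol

Using ΔH = Σ nΔHc°(reactants) − Σ nΔHc°(products):
= [1·(-2219.9) + 2·(-3508.8)] − [7·(-393.5) + 10·(-285.8) + 2·(-2058.3)]
= 491.6 kJ/mol

ΔHrxn = 491.6 kJ/mol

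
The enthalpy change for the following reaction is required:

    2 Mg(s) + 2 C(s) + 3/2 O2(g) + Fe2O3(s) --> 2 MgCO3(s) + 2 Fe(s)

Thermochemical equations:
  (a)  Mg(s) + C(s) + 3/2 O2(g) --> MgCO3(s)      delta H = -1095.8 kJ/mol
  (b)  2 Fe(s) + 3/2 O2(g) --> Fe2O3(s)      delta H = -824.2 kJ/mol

(a) × 2 (×2 to match 2 MgCO3(s) in the target): (2)·(-1095.8) = -2191.6 kJ/mol
(b) reversed (Fe2O3(s) must end up as a reactant): +824.2 kJ/mol
By Hess's law, delta H = (-2191.6) + (+824.2) = -1367.4 kJ/mol

delta H = -1367.4 kJ/mol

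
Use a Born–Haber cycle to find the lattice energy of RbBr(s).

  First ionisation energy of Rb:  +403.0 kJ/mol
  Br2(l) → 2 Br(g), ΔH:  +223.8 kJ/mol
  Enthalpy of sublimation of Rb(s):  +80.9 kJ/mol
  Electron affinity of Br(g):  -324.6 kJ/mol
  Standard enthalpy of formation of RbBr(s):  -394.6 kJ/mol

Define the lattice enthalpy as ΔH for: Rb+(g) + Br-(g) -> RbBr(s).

ΔHf° = 1·ΔHsub + 1·(ΣIE) + 1/2·D(Br2) + 1·EA + U
-394.6 = 1·(+80.9) + 1·(+403.0) + 1/2·(+223.8) + 1·(-324.6) + U
U = -394.6 − (+271.2) = -665.8 kJ/mol

U = -665.8 kJ/mol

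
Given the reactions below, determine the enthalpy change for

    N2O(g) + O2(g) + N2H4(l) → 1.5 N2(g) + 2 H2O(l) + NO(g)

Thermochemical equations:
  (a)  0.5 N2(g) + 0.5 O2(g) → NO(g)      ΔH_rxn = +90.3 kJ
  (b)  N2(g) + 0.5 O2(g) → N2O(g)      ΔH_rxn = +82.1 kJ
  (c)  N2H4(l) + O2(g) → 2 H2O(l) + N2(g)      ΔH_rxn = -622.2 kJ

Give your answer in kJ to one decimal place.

(a) as written: +90.3 kJ
(b) reversed: -82.1 kJ
(c) as written: -622.2 kJ
Summing the manipulated equations, ΔH_rxn = (1)·(+90.3) + (-1)·(+82.1) + (1)·(-622.2) = -614.0 kJ

ΔH_rxn = -614.0 kJ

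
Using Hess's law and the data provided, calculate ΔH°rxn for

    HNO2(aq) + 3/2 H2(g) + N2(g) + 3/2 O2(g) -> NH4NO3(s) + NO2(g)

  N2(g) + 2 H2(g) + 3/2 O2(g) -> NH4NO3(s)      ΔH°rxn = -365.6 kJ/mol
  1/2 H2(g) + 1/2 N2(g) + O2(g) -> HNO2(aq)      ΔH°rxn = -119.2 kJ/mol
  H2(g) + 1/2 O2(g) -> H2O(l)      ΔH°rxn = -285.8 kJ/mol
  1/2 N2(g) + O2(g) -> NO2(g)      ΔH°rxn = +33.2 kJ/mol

ΔH°rxn = -213.2 kJ/mol

equation 1 as written: -365.6 kJ/mol
equation 2 reversed: +119.2 kJ/mol
equation 3: not needed.
equation 4 as written: +33.2 kJ/mol
ΔH°rxn = (1)·(-365.6) + (-1)·(-119.2) + (1)·(+33.2) = -213.2 kJ/mol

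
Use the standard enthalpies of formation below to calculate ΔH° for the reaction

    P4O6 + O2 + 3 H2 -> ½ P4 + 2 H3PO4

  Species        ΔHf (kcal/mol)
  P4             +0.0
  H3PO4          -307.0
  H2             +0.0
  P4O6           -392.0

ΔH°rxn = Σ nΔHf°(products) − Σ nΔHf°(reactants).
Products: 1/2·(+0.0) + 2·(-307.0) = -614.0
Reactants: 1·(-392.0) + 1·(+0.0) + 3·(+0.0) = -392.0
ΔH° = (-614.0) − (-392.0) = -222.0 kcal/mol

ΔH° = -222.0 kcal/mol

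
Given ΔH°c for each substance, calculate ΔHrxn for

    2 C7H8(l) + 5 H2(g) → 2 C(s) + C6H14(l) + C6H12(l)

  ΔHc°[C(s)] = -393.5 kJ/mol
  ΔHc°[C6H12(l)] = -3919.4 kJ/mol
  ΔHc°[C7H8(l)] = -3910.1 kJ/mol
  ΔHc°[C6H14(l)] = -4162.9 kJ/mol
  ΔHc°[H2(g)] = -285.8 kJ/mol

ΔHrxn = -379.9 kJ/mol

With combustion enthalpies, reactants minus products:
= [2·(-3910.1) + 5·(-285.8)] − [2·(-393.5) + 1·(-4162.9) + 1·(-3919.4)]
= -379.9 kJ/mol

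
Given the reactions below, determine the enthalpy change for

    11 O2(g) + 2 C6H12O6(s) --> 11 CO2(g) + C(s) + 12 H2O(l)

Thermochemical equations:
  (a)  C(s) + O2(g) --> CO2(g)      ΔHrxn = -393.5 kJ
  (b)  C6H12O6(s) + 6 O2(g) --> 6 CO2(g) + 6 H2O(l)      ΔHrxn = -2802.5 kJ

(a) reversed: +393.5 kJ
(b) × 2: (2)·(-2802.5) = -5605.0 kJ
Summing the manipulated equations, ΔHrxn = (-1)·(-393.5) + (2)·(-2802.5) = -5211.5 kJ

ΔHrxn = -5211.5 kJ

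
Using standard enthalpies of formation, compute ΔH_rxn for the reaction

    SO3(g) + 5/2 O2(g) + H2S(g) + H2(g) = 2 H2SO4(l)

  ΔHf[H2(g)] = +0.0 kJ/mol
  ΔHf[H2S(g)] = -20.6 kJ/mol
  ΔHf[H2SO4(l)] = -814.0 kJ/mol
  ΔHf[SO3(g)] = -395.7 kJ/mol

Products: 2·(-814.0) = -1628.0
Reactants: 1·(-395.7) + 5/2·(+0.0) + 1·(-20.6) + 1·(+0.0) = -416.3
ΔH_rxn = (-1628.0) − (-416.3) = -1211.7 kJ/mol

ΔH_rxn = -1211.7 kJ/mol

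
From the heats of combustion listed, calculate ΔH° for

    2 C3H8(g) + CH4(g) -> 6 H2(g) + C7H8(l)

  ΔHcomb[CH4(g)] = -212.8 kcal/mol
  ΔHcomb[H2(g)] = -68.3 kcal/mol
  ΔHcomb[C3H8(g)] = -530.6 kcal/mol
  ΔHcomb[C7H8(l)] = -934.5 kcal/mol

ΔH° = 70.3 kcal/mol

Using ΔH = Σ nΔHc°(reactants) − Σ nΔHc°(products):
= [2·(-530.6) + 1·(-212.8)] − [6·(-68.3) + 1·(-934.5)]
= 70.3 kcal/mol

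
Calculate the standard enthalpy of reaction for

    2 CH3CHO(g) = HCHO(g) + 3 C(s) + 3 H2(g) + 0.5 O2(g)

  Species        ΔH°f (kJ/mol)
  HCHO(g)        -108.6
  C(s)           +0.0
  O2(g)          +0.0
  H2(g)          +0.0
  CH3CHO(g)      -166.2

ΔH°rxn = 223.8 kJ/mol

Products: 1·(-108.6) + 3·(+0.0) + 3·(+0.0) + 1/2·(+0.0) = -108.6
Reactants: 2·(-166.2) = -332.4
ΔH°rxn = (-108.6) − (-332.4) = 223.8 kJ/mol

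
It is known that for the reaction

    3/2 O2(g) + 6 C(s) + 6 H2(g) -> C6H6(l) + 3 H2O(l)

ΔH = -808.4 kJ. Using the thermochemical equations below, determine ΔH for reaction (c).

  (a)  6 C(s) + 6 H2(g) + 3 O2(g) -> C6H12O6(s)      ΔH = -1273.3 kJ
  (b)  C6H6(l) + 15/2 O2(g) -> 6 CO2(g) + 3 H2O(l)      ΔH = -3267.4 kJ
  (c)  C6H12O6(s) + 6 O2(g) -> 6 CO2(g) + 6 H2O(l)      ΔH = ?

ΔH = -2802.5 kJ

(a) as written: -1273.3 kJ
(b) reversed: +3267.4 kJ
(c) as written: contributes x
-808.4 = (-1273.3) + (+3267.4) + x
x = (-808.4 − (+1994.1)) / (1) = -2802.5 kJ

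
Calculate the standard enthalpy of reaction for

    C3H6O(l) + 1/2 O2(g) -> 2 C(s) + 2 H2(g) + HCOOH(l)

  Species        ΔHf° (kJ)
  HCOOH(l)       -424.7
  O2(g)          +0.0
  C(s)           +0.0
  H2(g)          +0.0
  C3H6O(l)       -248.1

ΔH°rxn = Σ nΔHf°(products) − Σ nΔHf°(reactants).
Products: 2·(+0.0) + 2·(+0.0) + 1·(-424.7) = -424.7
Reactants: 1·(-248.1) + 1/2·(+0.0) = -248.1
ΔH_rxn = (-424.7) − (-248.1) = -176.6 kJ

ΔH_rxn = -176.6 kJ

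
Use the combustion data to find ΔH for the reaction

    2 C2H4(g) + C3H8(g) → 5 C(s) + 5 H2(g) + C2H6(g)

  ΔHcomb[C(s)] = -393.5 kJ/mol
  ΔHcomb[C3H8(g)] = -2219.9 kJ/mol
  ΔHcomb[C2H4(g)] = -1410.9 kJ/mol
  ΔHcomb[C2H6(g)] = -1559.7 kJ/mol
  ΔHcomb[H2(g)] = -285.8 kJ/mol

ΔH = -85.5 kJ/mol

With combustion enthalpies, reactants minus products:
= [2·(-1410.9) + 1·(-2219.9)] − [5·(-393.5) + 5·(-285.8) + 1·(-1559.7)]
= -85.5 kJ/mol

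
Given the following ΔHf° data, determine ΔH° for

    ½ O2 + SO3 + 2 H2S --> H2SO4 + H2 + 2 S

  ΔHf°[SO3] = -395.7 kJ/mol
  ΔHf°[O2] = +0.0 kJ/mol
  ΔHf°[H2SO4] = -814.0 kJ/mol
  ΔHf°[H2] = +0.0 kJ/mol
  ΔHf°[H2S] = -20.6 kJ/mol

ΔH° = -377.1 kJ/mol

ΔH°rxn = Σ nΔHf°(products) − Σ nΔHf°(reactants).
Products: 1·(-814.0) + 1·(+0.0) + 2·(+0.0) = -814.0
Reactants: 1/2·(+0.0) + 1·(-395.7) + 2·(-20.6) = -436.9
ΔH° = (-814.0) − (-436.9) = -377.1 kJ/mol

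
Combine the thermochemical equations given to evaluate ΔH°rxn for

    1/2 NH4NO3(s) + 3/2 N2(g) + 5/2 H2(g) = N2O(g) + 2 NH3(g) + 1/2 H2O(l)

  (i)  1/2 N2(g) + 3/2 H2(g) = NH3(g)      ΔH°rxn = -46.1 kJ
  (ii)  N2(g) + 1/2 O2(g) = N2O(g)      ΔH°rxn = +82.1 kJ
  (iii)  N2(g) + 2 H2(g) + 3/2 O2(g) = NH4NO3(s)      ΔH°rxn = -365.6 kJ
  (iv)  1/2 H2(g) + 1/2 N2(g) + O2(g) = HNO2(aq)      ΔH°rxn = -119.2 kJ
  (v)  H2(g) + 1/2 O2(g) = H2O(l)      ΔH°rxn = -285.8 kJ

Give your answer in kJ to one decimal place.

(i) × 2 (scale by 2 for the 2 NH3(g)): (2)·(-46.1) = -92.2 kJ
(ii) as written (N2O(g) already on the product side): +82.1 kJ
(iii) reversed and × 1/2 (NH4NO3(s) must end up as a reactant; ×1/2 to match 1/2 NH4NO3(s) in the target): (-1/2)·(-365.6) = +182.8 kJ
(iv): not needed (HNO2(aq) appears nowhere else).
(v) × 1/2 (scale by 1/2 for the 1/2 H2O(l)): (1/2)·(-285.8) = -142.9 kJ
ΔH°rxn = (-92.2) + (+82.1) + (+182.8) + (-142.9) = 29.8 kJ

ΔH°rxn = 29.8 kJ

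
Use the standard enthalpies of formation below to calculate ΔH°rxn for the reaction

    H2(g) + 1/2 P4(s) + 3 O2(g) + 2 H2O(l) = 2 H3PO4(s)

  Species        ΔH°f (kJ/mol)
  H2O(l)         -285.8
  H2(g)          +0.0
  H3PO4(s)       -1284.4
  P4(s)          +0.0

ΔH°rxn = Σ nΔHf°(products) − Σ nΔHf°(reactants).
Products: 2·(-1284.4) = -2568.8
Reactants: 1·(+0.0) + 1/2·(+0.0) + 3·(+0.0) + 2·(-285.8) = -571.6
ΔH°rxn = (-2568.8) − (-571.6) = -1997.2 kJ/mol

ΔH°rxn = -1997.2 kJ/mol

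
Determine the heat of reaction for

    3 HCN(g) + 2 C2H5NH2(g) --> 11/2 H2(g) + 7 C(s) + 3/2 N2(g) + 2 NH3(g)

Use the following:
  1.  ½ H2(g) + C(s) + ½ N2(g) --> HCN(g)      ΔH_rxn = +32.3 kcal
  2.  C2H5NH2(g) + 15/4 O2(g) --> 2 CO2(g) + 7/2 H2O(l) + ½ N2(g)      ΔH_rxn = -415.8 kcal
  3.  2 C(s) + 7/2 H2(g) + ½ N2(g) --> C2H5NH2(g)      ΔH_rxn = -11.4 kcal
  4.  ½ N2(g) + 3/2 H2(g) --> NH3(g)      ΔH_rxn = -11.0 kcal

eq. 1 reversed and × 3 (HCN(g) must end up as a reactant; scale by 3 for the 3 HCN(g)): (-3)·(+32.3) = -96.9 kcal
eq. 2: not needed (H2O(l) appears nowhere else).
eq. 3 reversed and × 2: (-2)·(-11.4) = +22.8 kcal
eq. 4 × 2 (scale by 2 for the 2 NH3(g)): (2)·(-11.0) = -22.0 kcal
ΔH_rxn = (-3)·(+32.3) + (-2)·(-11.4) + (2)·(-11.0) = -96.1 kcal

ΔH_rxn = -96.1 kcal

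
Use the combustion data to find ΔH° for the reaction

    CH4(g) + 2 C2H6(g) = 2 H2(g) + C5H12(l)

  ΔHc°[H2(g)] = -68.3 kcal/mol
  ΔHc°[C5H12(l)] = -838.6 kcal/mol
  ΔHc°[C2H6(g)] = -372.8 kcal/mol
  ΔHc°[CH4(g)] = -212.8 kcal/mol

ΔH° = 16.8 kcal/mol

Using ΔH = Σ nΔHc°(reactants) − Σ nΔHc°(products):
= [1·(-212.8) + 2·(-372.8)] − [2·(-68.3) + 1·(-838.6)]
= 16.8 kcal/mol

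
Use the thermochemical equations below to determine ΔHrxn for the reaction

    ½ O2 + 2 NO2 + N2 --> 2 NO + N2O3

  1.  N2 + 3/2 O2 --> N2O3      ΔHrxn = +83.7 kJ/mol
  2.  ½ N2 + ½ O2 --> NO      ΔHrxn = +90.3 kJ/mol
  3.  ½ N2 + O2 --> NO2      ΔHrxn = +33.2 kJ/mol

eq. 1 as written (N2O3 already on the product side): +83.7 kJ/mol
eq. 2 × 2 (×2 to match 2 NO in the target): (2)·(+90.3) = +180.6 kJ/mol
eq. 3 reversed and × 2 (NO2 must end up as a reactant; ×2 to match 2 NO2 in the target): (-2)·(+33.2) = -66.4 kJ/mol
ΔHrxn = (+83.7) + (+180.6) + (-66.4) = 197.9 kJ/mol

ΔHrxn = 197.9 kJ/mol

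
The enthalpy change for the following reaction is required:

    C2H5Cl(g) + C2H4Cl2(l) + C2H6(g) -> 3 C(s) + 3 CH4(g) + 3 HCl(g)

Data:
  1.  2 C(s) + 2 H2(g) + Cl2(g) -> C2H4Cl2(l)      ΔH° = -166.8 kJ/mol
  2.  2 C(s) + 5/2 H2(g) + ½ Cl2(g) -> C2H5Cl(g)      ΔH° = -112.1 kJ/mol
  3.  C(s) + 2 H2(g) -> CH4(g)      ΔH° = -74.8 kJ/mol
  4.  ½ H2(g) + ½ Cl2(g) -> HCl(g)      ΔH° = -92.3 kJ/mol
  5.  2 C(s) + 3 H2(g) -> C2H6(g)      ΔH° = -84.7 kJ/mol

ΔH° = -137.7 kJ/mol

eq. 1 reversed (C2H4Cl2(l) must end up as a reactant): +166.8 kJ/mol
eq. 2 reversed (C2H5Cl(g) must end up as a reactant): +112.1 kJ/mol
eq. 3 × 3 (scale by 3 for the 3 CH4(g)): (3)·(-74.8) = -224.4 kJ/mol
eq. 4 × 3 (scale by 3 for the 3 HCl(g)): (3)·(-92.3) = -276.9 kJ/mol
eq. 5 reversed (C2H6(g) must end up as a reactant): +84.7 kJ/mol
ΔH° = (-1)·(-166.8) + (-1)·(-112.1) + (3)·(-74.8) + (3)·(-92.3) + (-1)·(-84.7) = -137.7 kJ/mol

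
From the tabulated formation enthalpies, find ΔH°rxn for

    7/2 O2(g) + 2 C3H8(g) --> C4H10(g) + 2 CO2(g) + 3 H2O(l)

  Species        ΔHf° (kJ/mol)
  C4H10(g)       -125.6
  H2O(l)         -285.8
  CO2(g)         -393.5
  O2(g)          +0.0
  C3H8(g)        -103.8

ΔH°rxn = Σ nΔHf°(products) − Σ nΔHf°(reactants).
Products: 1·(-125.6) + 2·(-393.5) + 3·(-285.8) = -1770.0
Reactants: 7/2·(+0.0) + 2·(-103.8) = -207.6
ΔH°rxn = (-1770.0) − (-207.6) = -1562.4 kJ/mol

ΔH°rxn = -1562.4 kJ/mol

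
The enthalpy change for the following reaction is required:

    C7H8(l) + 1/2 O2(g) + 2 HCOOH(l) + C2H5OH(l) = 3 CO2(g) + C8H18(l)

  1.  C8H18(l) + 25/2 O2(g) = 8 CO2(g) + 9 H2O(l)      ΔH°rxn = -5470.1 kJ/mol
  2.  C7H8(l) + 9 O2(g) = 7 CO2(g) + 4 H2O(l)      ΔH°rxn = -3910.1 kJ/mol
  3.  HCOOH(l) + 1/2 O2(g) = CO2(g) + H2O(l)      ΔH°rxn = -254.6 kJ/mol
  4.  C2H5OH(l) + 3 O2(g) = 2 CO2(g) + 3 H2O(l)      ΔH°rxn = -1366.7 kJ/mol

eq. 1 reversed (C8H18(l) must end up as a product): +5470.1 kJ/mol
eq. 2 as written (C7H8(l) already on the reactant side): -3910.1 kJ/mol
eq. 3 × 2 (scale by 2 for the 2 HCOOH(l)): (2)·(-254.6) = -509.2 kJ/mol
eq. 4 as written (C2H5OH(l) already on the reactant side): -1366.7 kJ/mol
ΔH°rxn = (+5470.1) + (-3910.1) + (-509.2) + (-1366.7) = -315.9 kJ/mol

ΔH°rxn = -315.9 kJ/mol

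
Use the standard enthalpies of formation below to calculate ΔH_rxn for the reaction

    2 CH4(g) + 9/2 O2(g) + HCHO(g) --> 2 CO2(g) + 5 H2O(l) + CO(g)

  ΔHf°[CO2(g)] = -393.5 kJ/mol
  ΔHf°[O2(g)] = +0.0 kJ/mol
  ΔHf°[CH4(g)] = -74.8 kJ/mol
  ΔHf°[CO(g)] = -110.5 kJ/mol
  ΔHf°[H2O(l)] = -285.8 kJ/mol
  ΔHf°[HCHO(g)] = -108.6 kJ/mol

ΔH_rxn = -2068.3 kJ/mol

Products: 2·(-393.5) + 5·(-285.8) + 1·(-110.5) = -2326.5
Reactants: 2·(-74.8) + 9/2·(+0.0) + 1·(-108.6) = -258.2
ΔH_rxn = (-2326.5) − (-258.2) = -2068.3 kJ/mol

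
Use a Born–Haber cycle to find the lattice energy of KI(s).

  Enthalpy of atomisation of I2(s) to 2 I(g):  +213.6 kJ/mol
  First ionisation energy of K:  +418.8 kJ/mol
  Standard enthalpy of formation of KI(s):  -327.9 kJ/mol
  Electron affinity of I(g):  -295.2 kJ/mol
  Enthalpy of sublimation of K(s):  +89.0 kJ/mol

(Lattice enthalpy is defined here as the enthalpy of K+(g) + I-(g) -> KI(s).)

ΔHf° = 1·ΔHsub + 1·(ΣIE) + 1/2·D(I2) + 1·EA + U
-327.9 = 1·(+89.0) + 1·(+418.8) + 1/2·(+213.6) + 1·(-295.2) + U
U = -327.9 − (+319.4) = -647.3 kJ/mol

U = -647.3 kJ/mol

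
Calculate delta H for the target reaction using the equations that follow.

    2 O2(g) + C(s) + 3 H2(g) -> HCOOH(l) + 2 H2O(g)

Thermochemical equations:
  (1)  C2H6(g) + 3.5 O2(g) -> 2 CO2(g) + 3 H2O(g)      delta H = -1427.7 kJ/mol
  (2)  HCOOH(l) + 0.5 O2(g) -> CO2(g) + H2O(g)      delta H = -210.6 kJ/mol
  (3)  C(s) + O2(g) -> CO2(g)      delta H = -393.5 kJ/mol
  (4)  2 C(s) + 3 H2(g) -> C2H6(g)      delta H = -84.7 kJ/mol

delta H = -908.3 kJ/mol

(1) as written: -1427.7 kJ/mol
(2) reversed (reverse to put HCOOH(l) on the product side): +210.6 kJ/mol
(3) reversed: +393.5 kJ/mol
(4) as written (H2(g) already on the reactant side): -84.7 kJ/mol
Since enthalpy is a state function, delta H = (-1427.7) + (+210.6) + (+393.5) + (-84.7) = -908.3 kJ/mol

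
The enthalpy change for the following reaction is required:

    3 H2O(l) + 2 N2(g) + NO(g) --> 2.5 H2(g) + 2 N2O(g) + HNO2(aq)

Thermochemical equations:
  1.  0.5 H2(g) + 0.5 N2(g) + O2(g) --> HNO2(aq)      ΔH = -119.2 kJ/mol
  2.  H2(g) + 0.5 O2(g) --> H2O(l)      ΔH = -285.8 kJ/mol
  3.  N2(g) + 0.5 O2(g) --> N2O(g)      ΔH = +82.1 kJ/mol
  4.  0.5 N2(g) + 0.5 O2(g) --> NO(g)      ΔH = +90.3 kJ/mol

ΔH = 812.1 kJ/mol

eq. 1 as written: -119.2 kJ/mol
eq. 2 reversed and × 3: (-3)·(-285.8) = +857.4 kJ/mol
eq. 3 × 2: (2)·(+82.1) = +164.2 kJ/mol
eq. 4 reversed: -90.3 kJ/mol
By Hess's law, ΔH = (-119.2) + (+857.4) + (+164.2) + (-90.3) = 812.1 kJ/mol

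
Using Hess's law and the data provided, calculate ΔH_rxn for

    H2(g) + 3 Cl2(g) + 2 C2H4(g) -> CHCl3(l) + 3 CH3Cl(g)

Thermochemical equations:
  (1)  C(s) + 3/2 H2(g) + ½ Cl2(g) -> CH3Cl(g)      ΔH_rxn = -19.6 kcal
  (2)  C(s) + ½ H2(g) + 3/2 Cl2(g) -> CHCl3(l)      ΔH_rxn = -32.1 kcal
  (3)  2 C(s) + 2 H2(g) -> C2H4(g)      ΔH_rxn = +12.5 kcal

(1) × 3 (scale by 3 for the 3 CH3Cl(g)): (3)·(-19.6) = -58.8 kcal
(2) as written (CHCl3(l) already on the product side): -32.1 kcal
(3) reversed and × 2 (C2H4(g) must end up as a reactant; scale by 2 for the 2 C2H4(g)): (-2)·(+12.5) = -25.0 kcal
ΔH_rxn = (3)·(-19.6) + (1)·(-32.1) + (-2)·(+12.5) = -115.9 kcal

ΔH_rxn = -115.9 kcal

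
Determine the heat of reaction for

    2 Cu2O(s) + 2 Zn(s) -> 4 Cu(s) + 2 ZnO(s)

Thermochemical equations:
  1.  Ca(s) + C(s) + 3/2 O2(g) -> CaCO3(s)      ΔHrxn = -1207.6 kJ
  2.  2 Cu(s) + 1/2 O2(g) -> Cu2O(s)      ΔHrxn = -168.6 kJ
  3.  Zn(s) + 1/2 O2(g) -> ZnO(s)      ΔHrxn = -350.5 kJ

eq. 1: not needed.
eq. 2 reversed and × 2: (-2)·(-168.6) = +337.2 kJ
eq. 3 × 2: (2)·(-350.5) = -701.0 kJ
ΔHrxn = (-2)·(-168.6) + (2)·(-350.5) = -363.8 kJ

ΔHrxn = -363.8 kJ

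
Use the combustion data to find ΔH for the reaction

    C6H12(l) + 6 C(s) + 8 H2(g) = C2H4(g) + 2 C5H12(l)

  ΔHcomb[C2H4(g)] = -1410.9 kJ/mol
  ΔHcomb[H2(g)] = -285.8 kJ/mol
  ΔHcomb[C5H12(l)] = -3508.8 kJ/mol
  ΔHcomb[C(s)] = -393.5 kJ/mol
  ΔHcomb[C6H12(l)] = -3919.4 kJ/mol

With combustion enthalpies, reactants minus products:
= [1·(-3919.4) + 6·(-393.5) + 8·(-285.8)] − [1·(-1410.9) + 2·(-3508.8)]
= -138.3 kJ/mol

ΔH = -138.3 kJ/mol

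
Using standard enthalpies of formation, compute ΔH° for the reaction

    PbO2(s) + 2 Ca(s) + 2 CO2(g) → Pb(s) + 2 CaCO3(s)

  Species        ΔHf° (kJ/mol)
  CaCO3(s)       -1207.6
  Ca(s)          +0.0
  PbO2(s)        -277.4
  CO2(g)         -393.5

Products: 1·(+0.0) + 2·(-1207.6) = -2415.2
Reactants: 1·(-277.4) + 2·(+0.0) + 2·(-393.5) = -1064.4
ΔH° = (-2415.2) − (-1064.4) = -1350.8 kJ/mol

ΔH° = -1350.8 kJ/mol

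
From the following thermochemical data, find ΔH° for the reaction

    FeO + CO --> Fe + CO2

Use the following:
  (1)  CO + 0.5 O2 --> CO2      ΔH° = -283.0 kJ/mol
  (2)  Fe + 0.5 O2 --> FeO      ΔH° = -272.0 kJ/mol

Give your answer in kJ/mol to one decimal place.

(1) as written (CO already on the reactant side): -283.0 kJ/mol
(2) reversed (FeO must end up as a reactant): +272.0 kJ/mol
Combining the equations, ΔH° = (-283.0) + (+272.0) = -11.0 kJ/mol

ΔH° = -11.0 kJ/mol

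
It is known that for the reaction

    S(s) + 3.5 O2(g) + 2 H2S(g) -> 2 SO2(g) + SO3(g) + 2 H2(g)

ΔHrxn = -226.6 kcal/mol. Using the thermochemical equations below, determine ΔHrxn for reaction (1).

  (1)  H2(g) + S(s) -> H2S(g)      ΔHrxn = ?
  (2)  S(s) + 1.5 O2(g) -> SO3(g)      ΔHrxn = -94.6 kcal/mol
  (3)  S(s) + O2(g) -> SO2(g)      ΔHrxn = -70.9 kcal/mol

ΔHrxn = -4.9 kcal/mol

(1) reversed and × 2 (reverse to put H2S(g) on the reactant side; ×2 to match 2 H2S(g) in the target): contributes −2·x
(2) as written (SO3(g) already on the product side): -94.6 kcal/mol
(3) × 2 (×2 to match 2 SO2(g) in the target): (2)·(-70.9) = -141.8 kcal/mol
-226.6 = (-94.6) + (-141.8) − 2·x
x = (-226.6 − (-236.4)) / (-2) = -4.9 kcal/mol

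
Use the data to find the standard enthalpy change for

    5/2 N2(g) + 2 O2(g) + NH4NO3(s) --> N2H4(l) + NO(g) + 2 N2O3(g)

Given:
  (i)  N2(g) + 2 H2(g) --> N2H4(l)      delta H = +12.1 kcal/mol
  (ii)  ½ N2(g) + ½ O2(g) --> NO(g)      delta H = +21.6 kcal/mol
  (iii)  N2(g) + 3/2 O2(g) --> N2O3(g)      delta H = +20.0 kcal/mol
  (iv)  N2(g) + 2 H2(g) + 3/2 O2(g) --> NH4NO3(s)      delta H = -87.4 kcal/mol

delta H = 161.1 kcal/mol

(i) as written (N2H4(l) already on the product side): +12.1 kcal/mol
(ii) as written (NO(g) already on the product side): +21.6 kcal/mol
(iii) × 2 (×2 to match 2 N2O3(g) in the target): (2)·(+20.0) = +40.0 kcal/mol
(iv) reversed (NH4NO3(s) must end up as a reactant): +87.4 kcal/mol
Summing the manipulated equations, delta H = (+12.1) + (+21.6) + (+40.0) + (+87.4) = 161.1 kcal/mol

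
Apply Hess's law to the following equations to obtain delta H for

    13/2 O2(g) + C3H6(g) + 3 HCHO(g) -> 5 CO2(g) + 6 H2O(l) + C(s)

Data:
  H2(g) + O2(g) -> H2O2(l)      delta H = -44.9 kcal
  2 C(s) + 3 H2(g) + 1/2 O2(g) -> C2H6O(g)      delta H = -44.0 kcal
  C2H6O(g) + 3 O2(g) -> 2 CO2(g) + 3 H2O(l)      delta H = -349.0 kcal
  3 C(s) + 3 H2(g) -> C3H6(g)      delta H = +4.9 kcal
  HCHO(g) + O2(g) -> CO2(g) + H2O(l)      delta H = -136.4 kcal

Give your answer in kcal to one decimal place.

delta H = -807.1 kcal

equation 1: not needed (H2O2(l) appears nowhere else).
equation 2 as written: -44.0 kcal
equation 3 as written: -349.0 kcal
equation 4 reversed (reverse to put C3H6(g) on the reactant side): -4.9 kcal
equation 5 × 3 (scale by 3 for the 3 HCHO(g)): (3)·(-136.4) = -409.2 kcal
Summing the manipulated equations, delta H = (1)·(-44.0) + (1)·(-349.0) + (-1)·(+4.9) + (3)·(-136.4) = -807.1 kcal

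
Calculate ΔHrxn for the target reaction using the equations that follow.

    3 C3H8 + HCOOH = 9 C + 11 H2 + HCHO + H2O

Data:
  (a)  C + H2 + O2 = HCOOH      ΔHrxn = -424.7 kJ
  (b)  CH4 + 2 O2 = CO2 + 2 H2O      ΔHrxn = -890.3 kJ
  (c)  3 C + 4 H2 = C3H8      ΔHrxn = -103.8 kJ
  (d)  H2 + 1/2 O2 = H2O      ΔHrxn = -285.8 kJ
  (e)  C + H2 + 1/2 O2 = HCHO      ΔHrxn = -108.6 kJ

(a) reversed: +424.7 kJ
(b): not needed.
(c) reversed and × 3: (-3)·(-103.8) = +311.4 kJ
(d) as written: -285.8 kJ
(e) as written: -108.6 kJ
ΔHrxn = (+424.7) + (+311.4) + (-285.8) + (-108.6) = 341.7 kJ

ΔHrxn = 341.7 kJ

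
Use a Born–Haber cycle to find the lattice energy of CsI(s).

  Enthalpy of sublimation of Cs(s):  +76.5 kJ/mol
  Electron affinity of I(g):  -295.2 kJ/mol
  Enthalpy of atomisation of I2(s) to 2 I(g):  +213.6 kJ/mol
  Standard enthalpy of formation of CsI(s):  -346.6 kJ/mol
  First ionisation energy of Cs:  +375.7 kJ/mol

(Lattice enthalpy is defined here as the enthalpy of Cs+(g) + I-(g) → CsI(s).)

U = -610.4 kJ/mol

ΔHf° = 1·ΔHsub + 1·(ΣIE) + 1/2·D(I2) + 1·EA + U
-346.6 = 1·(+76.5) + 1·(+375.7) + 1/2·(+213.6) + 1·(-295.2) + U
U = -346.6 − (+263.8) = -610.4 kJ/mol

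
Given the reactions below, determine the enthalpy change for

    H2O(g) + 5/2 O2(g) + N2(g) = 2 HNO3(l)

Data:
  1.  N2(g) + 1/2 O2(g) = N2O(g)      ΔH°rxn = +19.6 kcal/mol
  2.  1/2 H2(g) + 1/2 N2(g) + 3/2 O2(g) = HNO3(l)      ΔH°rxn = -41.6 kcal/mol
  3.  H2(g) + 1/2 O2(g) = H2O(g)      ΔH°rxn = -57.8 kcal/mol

ΔH°rxn = -25.4 kcal/mol

eq. 1: not needed (N2O(g) appears nowhere else).
eq. 2 × 2 (scale by 2 for the 2 HNO3(l)): (2)·(-41.6) = -83.2 kcal/mol
eq. 3 reversed (H2O(g) must end up as a reactant): +57.8 kcal/mol
Summing the manipulated equations, ΔH°rxn = (-83.2) + (+57.8) = -25.4 kcal/mol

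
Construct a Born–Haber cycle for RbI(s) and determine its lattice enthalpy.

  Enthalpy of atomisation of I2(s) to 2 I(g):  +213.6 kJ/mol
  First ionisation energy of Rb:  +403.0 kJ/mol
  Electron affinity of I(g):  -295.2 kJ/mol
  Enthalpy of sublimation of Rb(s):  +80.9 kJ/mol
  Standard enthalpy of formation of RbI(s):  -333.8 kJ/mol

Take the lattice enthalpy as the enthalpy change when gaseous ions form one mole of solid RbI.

ΔHf° = 1·ΔHsub + 1·(ΣIE) + 1/2·D(I2) + 1·EA + U
-333.8 = 1·(+80.9) + 1·(+403.0) + 1/2·(+213.6) + 1·(-295.2) + U
U = -333.8 − (+295.5) = -629.3 kJ/mol

U = -629.3 kJ/mol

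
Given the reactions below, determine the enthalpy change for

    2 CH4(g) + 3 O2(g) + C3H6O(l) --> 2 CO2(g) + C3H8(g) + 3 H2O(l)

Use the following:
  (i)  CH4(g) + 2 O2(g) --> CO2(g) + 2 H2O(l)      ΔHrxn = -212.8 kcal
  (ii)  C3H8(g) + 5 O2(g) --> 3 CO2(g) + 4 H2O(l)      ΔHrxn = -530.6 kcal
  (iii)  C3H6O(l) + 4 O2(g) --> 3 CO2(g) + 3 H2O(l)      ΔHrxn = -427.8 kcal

ΔHrxn = -322.8 kcal

(i) × 2 (scale by 2 for the 2 CH4(g)): (2)·(-212.8) = -425.6 kcal
(ii) reversed (C3H8(g) must end up as a product): +530.6 kcal
(iii) as written (C3H6O(l) already on the reactant side): -427.8 kcal
Summing the manipulated equations, ΔHrxn = (2)·(-212.8) + (-1)·(-530.6) + (1)·(-427.8) = -322.8 kcal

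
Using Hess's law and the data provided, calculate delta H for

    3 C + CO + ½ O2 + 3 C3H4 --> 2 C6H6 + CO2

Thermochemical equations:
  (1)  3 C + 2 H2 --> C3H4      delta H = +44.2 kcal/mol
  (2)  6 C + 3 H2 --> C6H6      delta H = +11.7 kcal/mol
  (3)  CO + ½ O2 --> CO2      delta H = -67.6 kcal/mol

delta H = -176.8 kcal/mol

(1) reversed and × 3 (reverse to put C3H4 on the reactant side; ×3 to match 3 C3H4 in the target): (-3)·(+44.2) = -132.6 kcal/mol
(2) × 2 (×2 to match 2 C6H6 in the target): (2)·(+11.7) = +23.4 kcal/mol
(3) as written (CO already on the reactant side): -67.6 kcal/mol
Since enthalpy is a state function, delta H = (-132.6) + (+23.4) + (-67.6) = -176.8 kcal/mol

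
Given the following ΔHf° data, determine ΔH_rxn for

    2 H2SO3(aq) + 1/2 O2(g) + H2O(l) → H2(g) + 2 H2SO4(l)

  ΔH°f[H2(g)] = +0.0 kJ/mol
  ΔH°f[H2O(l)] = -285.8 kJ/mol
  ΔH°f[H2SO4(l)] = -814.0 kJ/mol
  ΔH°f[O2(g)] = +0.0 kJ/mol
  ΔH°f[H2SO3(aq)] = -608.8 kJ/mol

ΔH_rxn = -124.6 kJ/mol

Products: 1·(+0.0) + 2·(-814.0) = -1628.0
Reactants: 2·(-608.8) + 1/2·(+0.0) + 1·(-285.8) = -1503.4
ΔH_rxn = (-1628.0) − (-1503.4) = -124.6 kJ/mol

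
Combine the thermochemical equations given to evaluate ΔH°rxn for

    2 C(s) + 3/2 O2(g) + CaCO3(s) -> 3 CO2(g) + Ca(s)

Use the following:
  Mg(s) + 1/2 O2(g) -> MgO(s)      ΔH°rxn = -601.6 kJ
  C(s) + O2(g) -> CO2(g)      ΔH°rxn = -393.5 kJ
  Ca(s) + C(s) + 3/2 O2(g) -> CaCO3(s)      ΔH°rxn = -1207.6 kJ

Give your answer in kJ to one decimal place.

ΔH°rxn = 27.1 kJ

equation 1: not needed.
equation 2 × 3: (3)·(-393.5) = -1180.5 kJ
equation 3 reversed: +1207.6 kJ
Since enthalpy is a state function, ΔH°rxn = (-1180.5) + (+1207.6) = 27.1 kJ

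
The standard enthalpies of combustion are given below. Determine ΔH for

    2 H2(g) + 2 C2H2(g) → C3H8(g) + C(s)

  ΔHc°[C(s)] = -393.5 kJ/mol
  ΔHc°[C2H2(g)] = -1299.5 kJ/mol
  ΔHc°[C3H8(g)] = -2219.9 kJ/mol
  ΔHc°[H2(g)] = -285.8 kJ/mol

With combustion enthalpies, reactants minus products:
= [2·(-285.8) + 2·(-1299.5)] − [1·(-2219.9) + 1·(-393.5)]
= -557.2 kJ/mol

ΔH = -557.2 kJ/mol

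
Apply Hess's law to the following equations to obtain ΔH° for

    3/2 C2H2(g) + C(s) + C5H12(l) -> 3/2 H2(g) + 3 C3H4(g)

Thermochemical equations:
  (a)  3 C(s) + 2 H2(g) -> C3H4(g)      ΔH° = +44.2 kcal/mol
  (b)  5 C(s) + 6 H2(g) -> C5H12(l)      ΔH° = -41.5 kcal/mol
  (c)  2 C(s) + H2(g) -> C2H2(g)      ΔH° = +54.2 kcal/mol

(a) × 3 (scale by 3 for the 3 C3H4(g)): (3)·(+44.2) = +132.6 kcal/mol
(b) reversed (C5H12(l) must end up as a reactant): +41.5 kcal/mol
(c) reversed and × 3/2 (C2H2(g) must end up as a reactant; ×3/2 to match 3/2 C2H2(g) in the target): (-3/2)·(+54.2) = -81.3 kcal/mol
ΔH° = (+132.6) + (+41.5) + (-81.3) = 92.8 kcal/mol

ΔH° = 92.8 kcal/mol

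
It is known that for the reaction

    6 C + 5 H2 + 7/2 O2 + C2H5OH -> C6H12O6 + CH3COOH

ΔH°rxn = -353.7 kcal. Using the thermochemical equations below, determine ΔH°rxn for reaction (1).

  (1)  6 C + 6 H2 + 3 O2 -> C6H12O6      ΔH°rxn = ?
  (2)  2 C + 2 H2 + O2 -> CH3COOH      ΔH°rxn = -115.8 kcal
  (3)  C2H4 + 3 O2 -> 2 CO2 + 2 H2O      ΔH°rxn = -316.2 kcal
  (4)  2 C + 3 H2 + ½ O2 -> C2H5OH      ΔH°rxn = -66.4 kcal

ΔH°rxn = -304.3 kcal

(1) as written: contributes x
(2) as written: -115.8 kcal
(3): not needed.
(4) reversed: +66.4 kcal
-353.7 = (-115.8) + (+66.4) + x
x = (-353.7 − (-49.4)) / (1) = -304.3 kcal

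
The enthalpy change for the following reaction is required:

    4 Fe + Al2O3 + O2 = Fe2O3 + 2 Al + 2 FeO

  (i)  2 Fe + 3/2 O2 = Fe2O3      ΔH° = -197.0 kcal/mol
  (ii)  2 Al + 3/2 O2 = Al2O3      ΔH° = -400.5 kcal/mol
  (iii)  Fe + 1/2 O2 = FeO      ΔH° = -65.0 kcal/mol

(i) as written (Fe2O3 already on the product side): -197.0 kcal/mol
(ii) reversed (reverse to put Al2O3 on the reactant side): +400.5 kcal/mol
(iii) × 2 (scale by 2 for the 2 FeO): (2)·(-65.0) = -130.0 kcal/mol
ΔH° = (-197.0) + (+400.5) + (-130.0) = 73.5 kcal/mol

ΔH° = 73.5 kcal/mol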